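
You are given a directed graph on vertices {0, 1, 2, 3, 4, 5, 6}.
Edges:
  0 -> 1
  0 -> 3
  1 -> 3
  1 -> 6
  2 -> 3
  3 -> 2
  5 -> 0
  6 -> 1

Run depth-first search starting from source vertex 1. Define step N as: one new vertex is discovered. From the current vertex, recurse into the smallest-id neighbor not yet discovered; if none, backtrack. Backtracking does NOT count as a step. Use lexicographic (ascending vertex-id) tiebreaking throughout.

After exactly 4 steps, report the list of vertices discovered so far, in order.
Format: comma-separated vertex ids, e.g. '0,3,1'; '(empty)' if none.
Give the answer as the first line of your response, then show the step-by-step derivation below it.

1,3,2,6

step 1: discover 1; path=1; order=1
step 2: discover 3; path=1>3; order=1,3
step 3: discover 2; path=1>3>2; order=1,3,2
step 4: discover 6; path=1>6; order=1,3,2,6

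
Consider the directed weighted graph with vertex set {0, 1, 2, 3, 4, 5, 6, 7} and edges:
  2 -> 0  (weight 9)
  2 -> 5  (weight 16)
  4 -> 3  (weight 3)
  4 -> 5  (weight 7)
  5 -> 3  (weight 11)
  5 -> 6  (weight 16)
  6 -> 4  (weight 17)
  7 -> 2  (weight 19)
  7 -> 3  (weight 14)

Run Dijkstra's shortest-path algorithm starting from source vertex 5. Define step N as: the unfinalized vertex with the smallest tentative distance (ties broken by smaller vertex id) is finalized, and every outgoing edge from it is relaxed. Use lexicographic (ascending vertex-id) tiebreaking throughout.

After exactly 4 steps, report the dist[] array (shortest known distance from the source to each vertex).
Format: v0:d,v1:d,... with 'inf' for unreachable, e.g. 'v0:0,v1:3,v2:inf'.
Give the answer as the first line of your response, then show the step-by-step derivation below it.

v0:inf,v1:inf,v2:inf,v3:11,v4:33,v5:0,v6:16,v7:inf

step 1: dist = v0:inf,v1:inf,v2:inf,v3:11,v4:inf,v5:0,v6:16,v7:inf
step 2: dist = v0:inf,v1:inf,v2:inf,v3:11,v4:inf,v5:0,v6:16,v7:inf
step 3: dist = v0:inf,v1:inf,v2:inf,v3:11,v4:33,v5:0,v6:16,v7:inf
step 4: dist = v0:inf,v1:inf,v2:inf,v3:11,v4:33,v5:0,v6:16,v7:inf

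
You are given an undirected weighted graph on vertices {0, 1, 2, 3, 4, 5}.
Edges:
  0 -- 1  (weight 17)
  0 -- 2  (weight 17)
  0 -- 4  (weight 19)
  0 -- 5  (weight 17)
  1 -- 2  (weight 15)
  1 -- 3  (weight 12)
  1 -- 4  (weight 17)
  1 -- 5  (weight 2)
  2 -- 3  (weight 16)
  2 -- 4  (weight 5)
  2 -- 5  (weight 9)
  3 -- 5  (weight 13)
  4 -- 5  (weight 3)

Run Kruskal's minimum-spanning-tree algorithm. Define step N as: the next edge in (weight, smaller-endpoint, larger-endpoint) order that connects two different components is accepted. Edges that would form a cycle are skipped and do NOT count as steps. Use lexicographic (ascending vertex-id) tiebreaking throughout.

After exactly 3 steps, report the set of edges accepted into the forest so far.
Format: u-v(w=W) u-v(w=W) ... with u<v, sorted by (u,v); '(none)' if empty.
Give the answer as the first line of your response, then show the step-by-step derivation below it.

1-5(w=2) 2-4(w=5) 4-5(w=3)

step 1: add edge 1-5 (w=2); MST = {1-5(w=2)}
step 2: add edge 4-5 (w=3); MST = {1-5(w=2) 4-5(w=3)}
step 3: add edge 2-4 (w=5); MST = {1-5(w=2) 2-4(w=5) 4-5(w=3)}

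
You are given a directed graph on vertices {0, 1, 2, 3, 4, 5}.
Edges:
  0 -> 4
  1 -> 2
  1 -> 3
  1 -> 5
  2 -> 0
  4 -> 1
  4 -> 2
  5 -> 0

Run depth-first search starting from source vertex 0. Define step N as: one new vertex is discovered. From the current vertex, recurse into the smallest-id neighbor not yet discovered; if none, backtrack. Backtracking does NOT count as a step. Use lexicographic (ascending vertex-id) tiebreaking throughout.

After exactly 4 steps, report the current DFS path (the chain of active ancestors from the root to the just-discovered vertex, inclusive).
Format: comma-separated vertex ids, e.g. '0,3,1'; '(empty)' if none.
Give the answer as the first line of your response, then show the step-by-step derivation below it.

0,4,1,2

step 1: discover 0; path=0; order=0
step 2: discover 4; path=0>4; order=0,4
step 3: discover 1; path=0>4>1; order=0,4,1
step 4: discover 2; path=0>4>1>2; order=0,4,1,2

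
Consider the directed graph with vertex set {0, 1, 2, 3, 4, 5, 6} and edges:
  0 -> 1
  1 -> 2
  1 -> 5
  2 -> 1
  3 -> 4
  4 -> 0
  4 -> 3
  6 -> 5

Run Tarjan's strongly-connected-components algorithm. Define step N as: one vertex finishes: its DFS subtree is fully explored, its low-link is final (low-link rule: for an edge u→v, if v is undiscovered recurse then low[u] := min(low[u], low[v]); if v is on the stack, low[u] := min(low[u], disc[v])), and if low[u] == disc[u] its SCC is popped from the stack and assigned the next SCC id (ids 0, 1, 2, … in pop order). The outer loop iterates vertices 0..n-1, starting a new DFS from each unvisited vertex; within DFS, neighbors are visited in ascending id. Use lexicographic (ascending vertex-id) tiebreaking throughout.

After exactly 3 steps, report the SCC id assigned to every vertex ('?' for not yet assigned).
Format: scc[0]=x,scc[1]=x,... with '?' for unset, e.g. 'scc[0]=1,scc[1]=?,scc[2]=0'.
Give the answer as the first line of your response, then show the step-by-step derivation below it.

scc[0]=?,scc[1]=1,scc[2]=1,scc[3]=?,scc[4]=?,scc[5]=0,scc[6]=?

step 1: low=(low[0]=0,low[1]=1,low[2]=1,low[3]=?,low[4]=?,low[5]=?,low[6]=?); scc=(scc[0]=?,scc[1]=?,scc[2]=?,scc[3]=?,scc[4]=?,scc[5]=?,scc[6]=?)
step 2: low=(low[0]=0,low[1]=1,low[2]=1,low[3]=?,low[4]=?,low[5]=3,low[6]=?); scc=(scc[0]=?,scc[1]=?,scc[2]=?,scc[3]=?,scc[4]=?,scc[5]=0,scc[6]=?)
step 3: low=(low[0]=0,low[1]=1,low[2]=1,low[3]=?,low[4]=?,low[5]=3,low[6]=?); scc=(scc[0]=?,scc[1]=1,scc[2]=1,scc[3]=?,scc[4]=?,scc[5]=0,scc[6]=?)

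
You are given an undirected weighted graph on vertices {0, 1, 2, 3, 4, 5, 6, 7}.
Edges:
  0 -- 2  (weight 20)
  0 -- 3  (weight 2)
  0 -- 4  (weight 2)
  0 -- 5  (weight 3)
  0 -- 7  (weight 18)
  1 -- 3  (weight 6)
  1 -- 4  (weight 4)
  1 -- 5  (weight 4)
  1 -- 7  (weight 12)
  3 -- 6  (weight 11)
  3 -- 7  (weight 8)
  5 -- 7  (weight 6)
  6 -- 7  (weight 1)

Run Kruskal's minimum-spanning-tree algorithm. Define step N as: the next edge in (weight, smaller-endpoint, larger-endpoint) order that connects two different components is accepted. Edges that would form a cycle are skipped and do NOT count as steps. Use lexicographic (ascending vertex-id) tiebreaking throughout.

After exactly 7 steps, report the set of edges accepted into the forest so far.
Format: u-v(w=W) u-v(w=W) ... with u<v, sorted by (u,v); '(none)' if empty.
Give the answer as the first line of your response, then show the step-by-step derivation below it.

0-2(w=20) 0-3(w=2) 0-4(w=2) 0-5(w=3) 1-4(w=4) 5-7(w=6) 6-7(w=1)

step 1: add edge 6-7 (w=1); MST = {6-7(w=1)}
step 2: add edge 0-3 (w=2); MST = {0-3(w=2) 6-7(w=1)}
step 3: add edge 0-4 (w=2); MST = {0-3(w=2) 0-4(w=2) 6-7(w=1)}
step 4: add edge 0-5 (w=3); MST = {0-3(w=2) 0-4(w=2) 0-5(w=3) 6-7(w=1)}
step 5: add edge 1-4 (w=4); MST = {0-3(w=2) 0-4(w=2) 0-5(w=3) 1-4(w=4) 6-7(w=1)}
step 6: add edge 5-7 (w=6); MST = {0-3(w=2) 0-4(w=2) 0-5(w=3) 1-4(w=4) 5-7(w=6) 6-7(w=1)}
step 7: add edge 0-2 (w=20); MST = {0-2(w=20) 0-3(w=2) 0-4(w=2) 0-5(w=3) 1-4(w=4) 5-7(w=6) 6-7(w=1)}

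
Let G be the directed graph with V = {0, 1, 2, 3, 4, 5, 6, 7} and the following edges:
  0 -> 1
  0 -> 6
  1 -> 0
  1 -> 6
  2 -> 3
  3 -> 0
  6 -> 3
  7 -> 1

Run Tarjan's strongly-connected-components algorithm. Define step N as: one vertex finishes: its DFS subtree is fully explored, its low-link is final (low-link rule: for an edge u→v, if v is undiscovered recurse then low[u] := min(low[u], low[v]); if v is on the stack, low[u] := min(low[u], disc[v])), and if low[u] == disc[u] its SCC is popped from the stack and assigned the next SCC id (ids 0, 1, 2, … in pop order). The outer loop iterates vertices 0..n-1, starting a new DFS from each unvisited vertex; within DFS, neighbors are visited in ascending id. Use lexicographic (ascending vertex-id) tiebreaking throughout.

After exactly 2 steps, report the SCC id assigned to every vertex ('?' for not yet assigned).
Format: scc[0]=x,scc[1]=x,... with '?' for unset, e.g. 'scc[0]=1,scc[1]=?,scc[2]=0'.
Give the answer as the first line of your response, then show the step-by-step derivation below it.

scc[0]=?,scc[1]=?,scc[2]=?,scc[3]=?,scc[4]=?,scc[5]=?,scc[6]=?,scc[7]=?

step 1: low=(low[0]=0,low[1]=0,low[2]=?,low[3]=0,low[4]=?,low[5]=?,low[6]=2,low[7]=?); scc=(scc[0]=?,scc[1]=?,scc[2]=?,scc[3]=?,scc[4]=?,scc[5]=?,scc[6]=?,scc[7]=?)
step 2: low=(low[0]=0,low[1]=0,low[2]=?,low[3]=0,low[4]=?,low[5]=?,low[6]=0,low[7]=?); scc=(scc[0]=?,scc[1]=?,scc[2]=?,scc[3]=?,scc[4]=?,scc[5]=?,scc[6]=?,scc[7]=?)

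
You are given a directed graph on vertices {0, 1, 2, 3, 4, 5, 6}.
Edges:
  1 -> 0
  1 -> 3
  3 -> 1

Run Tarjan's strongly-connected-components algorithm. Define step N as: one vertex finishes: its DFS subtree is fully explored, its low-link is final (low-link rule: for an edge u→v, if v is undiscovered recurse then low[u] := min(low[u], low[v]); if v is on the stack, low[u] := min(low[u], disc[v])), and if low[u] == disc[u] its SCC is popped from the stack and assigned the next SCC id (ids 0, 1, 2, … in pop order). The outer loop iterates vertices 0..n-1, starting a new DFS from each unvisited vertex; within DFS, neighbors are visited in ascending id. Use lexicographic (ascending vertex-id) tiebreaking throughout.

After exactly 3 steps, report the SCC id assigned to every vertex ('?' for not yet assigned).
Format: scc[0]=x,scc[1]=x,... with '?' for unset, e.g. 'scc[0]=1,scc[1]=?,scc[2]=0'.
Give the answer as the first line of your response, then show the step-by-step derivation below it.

scc[0]=0,scc[1]=1,scc[2]=?,scc[3]=1,scc[4]=?,scc[5]=?,scc[6]=?

step 1: low=(low[0]=0,low[1]=?,low[2]=?,low[3]=?,low[4]=?,low[5]=?,low[6]=?); scc=(scc[0]=0,scc[1]=?,scc[2]=?,scc[3]=?,scc[4]=?,scc[5]=?,scc[6]=?)
step 2: low=(low[0]=0,low[1]=1,low[2]=?,low[3]=1,low[4]=?,low[5]=?,low[6]=?); scc=(scc[0]=0,scc[1]=?,scc[2]=?,scc[3]=?,scc[4]=?,scc[5]=?,scc[6]=?)
step 3: low=(low[0]=0,low[1]=1,low[2]=?,low[3]=1,low[4]=?,low[5]=?,low[6]=?); scc=(scc[0]=0,scc[1]=1,scc[2]=?,scc[3]=1,scc[4]=?,scc[5]=?,scc[6]=?)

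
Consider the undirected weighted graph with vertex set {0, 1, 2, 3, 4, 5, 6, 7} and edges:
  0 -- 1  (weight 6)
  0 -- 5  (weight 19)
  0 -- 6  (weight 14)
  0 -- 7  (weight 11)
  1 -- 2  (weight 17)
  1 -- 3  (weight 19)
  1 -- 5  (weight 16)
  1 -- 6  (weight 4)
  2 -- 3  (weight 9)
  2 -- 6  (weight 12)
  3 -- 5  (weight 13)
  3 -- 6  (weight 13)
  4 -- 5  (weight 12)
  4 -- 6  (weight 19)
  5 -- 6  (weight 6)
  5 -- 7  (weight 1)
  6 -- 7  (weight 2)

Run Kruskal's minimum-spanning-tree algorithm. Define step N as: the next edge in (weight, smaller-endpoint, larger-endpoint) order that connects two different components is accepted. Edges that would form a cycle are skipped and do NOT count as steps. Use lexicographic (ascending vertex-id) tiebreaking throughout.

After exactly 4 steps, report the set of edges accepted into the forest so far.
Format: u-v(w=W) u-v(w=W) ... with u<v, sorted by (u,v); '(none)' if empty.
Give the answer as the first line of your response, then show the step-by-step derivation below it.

0-1(w=6) 1-6(w=4) 5-7(w=1) 6-7(w=2)

step 1: add edge 5-7 (w=1); MST = {5-7(w=1)}
step 2: add edge 6-7 (w=2); MST = {5-7(w=1) 6-7(w=2)}
step 3: add edge 1-6 (w=4); MST = {1-6(w=4) 5-7(w=1) 6-7(w=2)}
step 4: add edge 0-1 (w=6); MST = {0-1(w=6) 1-6(w=4) 5-7(w=1) 6-7(w=2)}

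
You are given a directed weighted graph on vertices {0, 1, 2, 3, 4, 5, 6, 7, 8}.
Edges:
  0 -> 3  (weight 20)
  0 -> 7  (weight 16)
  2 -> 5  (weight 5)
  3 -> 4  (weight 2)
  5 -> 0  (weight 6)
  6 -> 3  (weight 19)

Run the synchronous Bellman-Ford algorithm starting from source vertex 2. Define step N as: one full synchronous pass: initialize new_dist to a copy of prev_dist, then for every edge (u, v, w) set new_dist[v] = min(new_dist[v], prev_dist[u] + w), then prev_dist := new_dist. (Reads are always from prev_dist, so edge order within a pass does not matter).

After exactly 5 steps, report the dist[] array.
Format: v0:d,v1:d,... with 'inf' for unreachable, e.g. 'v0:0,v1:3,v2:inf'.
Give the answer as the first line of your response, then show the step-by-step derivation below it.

v0:11,v1:inf,v2:0,v3:31,v4:33,v5:5,v6:inf,v7:27,v8:inf

step 1: dist = v0:inf,v1:inf,v2:0,v3:inf,v4:inf,v5:5,v6:inf,v7:inf,v8:inf
step 2: dist = v0:11,v1:inf,v2:0,v3:inf,v4:inf,v5:5,v6:inf,v7:inf,v8:inf
step 3: dist = v0:11,v1:inf,v2:0,v3:31,v4:inf,v5:5,v6:inf,v7:27,v8:inf
step 4: dist = v0:11,v1:inf,v2:0,v3:31,v4:33,v5:5,v6:inf,v7:27,v8:inf
step 5: dist = v0:11,v1:inf,v2:0,v3:31,v4:33,v5:5,v6:inf,v7:27,v8:inf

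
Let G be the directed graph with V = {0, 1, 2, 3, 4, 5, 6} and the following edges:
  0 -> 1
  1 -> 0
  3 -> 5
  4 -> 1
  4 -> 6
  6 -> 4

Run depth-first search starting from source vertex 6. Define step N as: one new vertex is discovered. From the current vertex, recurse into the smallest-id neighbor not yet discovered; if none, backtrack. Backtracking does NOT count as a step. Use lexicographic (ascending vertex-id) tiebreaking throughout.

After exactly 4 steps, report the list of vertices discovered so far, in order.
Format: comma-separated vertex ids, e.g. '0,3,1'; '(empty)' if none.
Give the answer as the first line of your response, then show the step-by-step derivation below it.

6,4,1,0

step 1: discover 6; path=6; order=6
step 2: discover 4; path=6>4; order=6,4
step 3: discover 1; path=6>4>1; order=6,4,1
step 4: discover 0; path=6>4>1>0; order=6,4,1,0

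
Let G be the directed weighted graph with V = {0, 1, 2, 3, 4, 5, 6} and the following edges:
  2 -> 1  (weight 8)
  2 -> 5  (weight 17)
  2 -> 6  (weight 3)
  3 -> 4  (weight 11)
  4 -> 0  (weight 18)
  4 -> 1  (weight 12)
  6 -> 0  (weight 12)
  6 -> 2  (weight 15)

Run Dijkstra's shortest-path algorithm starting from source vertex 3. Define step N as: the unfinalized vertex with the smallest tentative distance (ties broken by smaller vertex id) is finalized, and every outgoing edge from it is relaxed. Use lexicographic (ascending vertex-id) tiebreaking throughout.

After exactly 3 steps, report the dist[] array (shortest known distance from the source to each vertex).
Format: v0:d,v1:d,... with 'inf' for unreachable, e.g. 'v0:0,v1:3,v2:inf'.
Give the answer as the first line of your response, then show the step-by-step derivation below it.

v0:29,v1:23,v2:inf,v3:0,v4:11,v5:inf,v6:inf

step 1: dist = v0:inf,v1:inf,v2:inf,v3:0,v4:11,v5:inf,v6:inf
step 2: dist = v0:29,v1:23,v2:inf,v3:0,v4:11,v5:inf,v6:inf
step 3: dist = v0:29,v1:23,v2:inf,v3:0,v4:11,v5:inf,v6:inf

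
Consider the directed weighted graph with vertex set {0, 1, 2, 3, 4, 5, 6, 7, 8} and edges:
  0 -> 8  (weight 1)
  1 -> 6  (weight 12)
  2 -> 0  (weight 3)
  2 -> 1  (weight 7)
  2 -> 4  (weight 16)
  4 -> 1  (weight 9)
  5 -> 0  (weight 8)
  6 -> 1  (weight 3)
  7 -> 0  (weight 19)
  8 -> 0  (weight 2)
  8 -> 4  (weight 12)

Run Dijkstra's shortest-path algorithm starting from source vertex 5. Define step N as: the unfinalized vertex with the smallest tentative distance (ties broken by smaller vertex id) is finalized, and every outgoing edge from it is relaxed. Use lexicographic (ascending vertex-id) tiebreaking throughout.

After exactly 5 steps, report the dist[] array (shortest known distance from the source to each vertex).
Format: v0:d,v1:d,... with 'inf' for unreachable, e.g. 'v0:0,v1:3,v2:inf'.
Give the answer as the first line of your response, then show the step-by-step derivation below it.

v0:8,v1:30,v2:inf,v3:inf,v4:21,v5:0,v6:42,v7:inf,v8:9

step 1: dist = v0:8,v1:inf,v2:inf,v3:inf,v4:inf,v5:0,v6:inf,v7:inf,v8:inf
step 2: dist = v0:8,v1:inf,v2:inf,v3:inf,v4:inf,v5:0,v6:inf,v7:inf,v8:9
step 3: dist = v0:8,v1:inf,v2:inf,v3:inf,v4:21,v5:0,v6:inf,v7:inf,v8:9
step 4: dist = v0:8,v1:30,v2:inf,v3:inf,v4:21,v5:0,v6:inf,v7:inf,v8:9
step 5: dist = v0:8,v1:30,v2:inf,v3:inf,v4:21,v5:0,v6:42,v7:inf,v8:9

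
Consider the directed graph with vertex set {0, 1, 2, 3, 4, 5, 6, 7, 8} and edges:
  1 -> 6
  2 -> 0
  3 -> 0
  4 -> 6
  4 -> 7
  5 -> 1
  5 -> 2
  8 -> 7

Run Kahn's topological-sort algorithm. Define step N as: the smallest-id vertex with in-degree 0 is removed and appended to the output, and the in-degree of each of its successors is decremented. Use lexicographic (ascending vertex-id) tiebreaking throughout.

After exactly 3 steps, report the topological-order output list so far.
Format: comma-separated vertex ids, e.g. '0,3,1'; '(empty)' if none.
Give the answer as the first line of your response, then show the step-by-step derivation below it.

3,4,5

step 1: output 3; order=[3]; indeg=(1,1,1,0,0,0,2,2,0)
step 2: output 4; order=[3,4]; indeg=(1,1,1,0,0,0,1,1,0)
step 3: output 5; order=[3,4,5]; indeg=(1,0,0,0,0,0,1,1,0)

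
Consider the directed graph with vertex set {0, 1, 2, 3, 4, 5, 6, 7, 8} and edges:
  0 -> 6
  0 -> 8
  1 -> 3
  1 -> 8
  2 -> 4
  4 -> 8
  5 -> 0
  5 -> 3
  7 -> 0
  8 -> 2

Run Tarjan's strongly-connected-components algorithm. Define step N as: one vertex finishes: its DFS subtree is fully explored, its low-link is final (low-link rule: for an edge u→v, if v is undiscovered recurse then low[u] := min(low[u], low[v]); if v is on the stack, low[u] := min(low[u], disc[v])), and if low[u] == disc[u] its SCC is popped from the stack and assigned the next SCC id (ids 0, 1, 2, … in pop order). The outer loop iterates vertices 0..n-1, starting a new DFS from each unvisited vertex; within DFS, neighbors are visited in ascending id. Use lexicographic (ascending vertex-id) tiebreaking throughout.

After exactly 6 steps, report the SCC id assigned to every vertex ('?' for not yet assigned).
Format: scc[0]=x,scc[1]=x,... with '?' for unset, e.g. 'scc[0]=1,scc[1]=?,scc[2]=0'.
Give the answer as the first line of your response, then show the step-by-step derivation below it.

scc[0]=2,scc[1]=?,scc[2]=1,scc[3]=3,scc[4]=1,scc[5]=?,scc[6]=0,scc[7]=?,scc[8]=1

step 1: low=(low[0]=0,low[1]=?,low[2]=?,low[3]=?,low[4]=?,low[5]=?,low[6]=1,low[7]=?,low[8]=?); scc=(scc[0]=?,scc[1]=?,scc[2]=?,scc[3]=?,scc[4]=?,scc[5]=?,scc[6]=0,scc[7]=?,scc[8]=?)
step 2: low=(low[0]=0,low[1]=?,low[2]=3,low[3]=?,low[4]=2,low[5]=?,low[6]=1,low[7]=?,low[8]=2); scc=(scc[0]=?,scc[1]=?,scc[2]=?,scc[3]=?,scc[4]=?,scc[5]=?,scc[6]=0,scc[7]=?,scc[8]=?)
step 3: low=(low[0]=0,low[1]=?,low[2]=2,low[3]=?,low[4]=2,low[5]=?,low[6]=1,low[7]=?,low[8]=2); scc=(scc[0]=?,scc[1]=?,scc[2]=?,scc[3]=?,scc[4]=?,scc[5]=?,scc[6]=0,scc[7]=?,scc[8]=?)
step 4: low=(low[0]=0,low[1]=?,low[2]=2,low[3]=?,low[4]=2,low[5]=?,low[6]=1,low[7]=?,low[8]=2); scc=(scc[0]=?,scc[1]=?,scc[2]=1,scc[3]=?,scc[4]=1,scc[5]=?,scc[6]=0,scc[7]=?,scc[8]=1)
step 5: low=(low[0]=0,low[1]=?,low[2]=2,low[3]=?,low[4]=2,low[5]=?,low[6]=1,low[7]=?,low[8]=2); scc=(scc[0]=2,scc[1]=?,scc[2]=1,scc[3]=?,scc[4]=1,scc[5]=?,scc[6]=0,scc[7]=?,scc[8]=1)
step 6: low=(low[0]=0,low[1]=5,low[2]=2,low[3]=6,low[4]=2,low[5]=?,low[6]=1,low[7]=?,low[8]=2); scc=(scc[0]=2,scc[1]=?,scc[2]=1,scc[3]=3,scc[4]=1,scc[5]=?,scc[6]=0,scc[7]=?,scc[8]=1)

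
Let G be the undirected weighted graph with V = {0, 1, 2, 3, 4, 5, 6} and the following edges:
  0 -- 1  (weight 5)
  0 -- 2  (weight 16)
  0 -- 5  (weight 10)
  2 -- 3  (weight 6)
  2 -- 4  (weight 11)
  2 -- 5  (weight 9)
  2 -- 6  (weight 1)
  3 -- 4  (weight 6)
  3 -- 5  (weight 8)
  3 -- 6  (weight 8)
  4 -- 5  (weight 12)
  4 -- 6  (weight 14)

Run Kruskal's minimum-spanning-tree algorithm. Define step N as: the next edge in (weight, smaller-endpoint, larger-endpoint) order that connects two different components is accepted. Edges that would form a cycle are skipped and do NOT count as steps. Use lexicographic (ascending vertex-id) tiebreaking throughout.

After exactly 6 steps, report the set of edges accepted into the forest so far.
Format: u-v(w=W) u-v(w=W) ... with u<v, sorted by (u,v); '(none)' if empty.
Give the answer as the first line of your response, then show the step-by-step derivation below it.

0-1(w=5) 0-5(w=10) 2-3(w=6) 2-6(w=1) 3-4(w=6) 3-5(w=8)

step 1: add edge 2-6 (w=1); MST = {2-6(w=1)}
step 2: add edge 0-1 (w=5); MST = {0-1(w=5) 2-6(w=1)}
step 3: add edge 2-3 (w=6); MST = {0-1(w=5) 2-3(w=6) 2-6(w=1)}
step 4: add edge 3-4 (w=6); MST = {0-1(w=5) 2-3(w=6) 2-6(w=1) 3-4(w=6)}
step 5: add edge 3-5 (w=8); MST = {0-1(w=5) 2-3(w=6) 2-6(w=1) 3-4(w=6) 3-5(w=8)}
step 6: add edge 0-5 (w=10); MST = {0-1(w=5) 0-5(w=10) 2-3(w=6) 2-6(w=1) 3-4(w=6) 3-5(w=8)}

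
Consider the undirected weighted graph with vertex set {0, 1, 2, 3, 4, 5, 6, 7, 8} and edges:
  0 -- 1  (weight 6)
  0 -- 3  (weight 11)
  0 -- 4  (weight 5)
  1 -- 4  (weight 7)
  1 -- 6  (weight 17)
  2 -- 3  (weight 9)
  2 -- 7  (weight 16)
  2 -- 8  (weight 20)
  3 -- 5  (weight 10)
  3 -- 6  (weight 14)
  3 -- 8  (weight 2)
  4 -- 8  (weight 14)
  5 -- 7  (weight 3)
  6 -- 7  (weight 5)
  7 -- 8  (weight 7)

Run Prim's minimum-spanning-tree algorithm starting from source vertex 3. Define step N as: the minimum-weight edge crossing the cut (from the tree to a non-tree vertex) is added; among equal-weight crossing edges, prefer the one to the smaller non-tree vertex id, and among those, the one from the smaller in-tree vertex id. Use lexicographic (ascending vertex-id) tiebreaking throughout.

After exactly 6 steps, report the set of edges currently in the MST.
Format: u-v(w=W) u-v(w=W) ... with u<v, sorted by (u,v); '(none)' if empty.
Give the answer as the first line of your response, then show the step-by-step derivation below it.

0-3(w=11) 2-3(w=9) 3-8(w=2) 5-7(w=3) 6-7(w=5) 7-8(w=7)

step 1: add edge 3-8 (w=2); MST = {3-8(w=2)}
step 2: add edge 7-8 (w=7); MST = {3-8(w=2) 7-8(w=7)}
step 3: add edge 5-7 (w=3); MST = {3-8(w=2) 5-7(w=3) 7-8(w=7)}
step 4: add edge 6-7 (w=5); MST = {3-8(w=2) 5-7(w=3) 6-7(w=5) 7-8(w=7)}
step 5: add edge 2-3 (w=9); MST = {2-3(w=9) 3-8(w=2) 5-7(w=3) 6-7(w=5) 7-8(w=7)}
step 6: add edge 0-3 (w=11); MST = {0-3(w=11) 2-3(w=9) 3-8(w=2) 5-7(w=3) 6-7(w=5) 7-8(w=7)}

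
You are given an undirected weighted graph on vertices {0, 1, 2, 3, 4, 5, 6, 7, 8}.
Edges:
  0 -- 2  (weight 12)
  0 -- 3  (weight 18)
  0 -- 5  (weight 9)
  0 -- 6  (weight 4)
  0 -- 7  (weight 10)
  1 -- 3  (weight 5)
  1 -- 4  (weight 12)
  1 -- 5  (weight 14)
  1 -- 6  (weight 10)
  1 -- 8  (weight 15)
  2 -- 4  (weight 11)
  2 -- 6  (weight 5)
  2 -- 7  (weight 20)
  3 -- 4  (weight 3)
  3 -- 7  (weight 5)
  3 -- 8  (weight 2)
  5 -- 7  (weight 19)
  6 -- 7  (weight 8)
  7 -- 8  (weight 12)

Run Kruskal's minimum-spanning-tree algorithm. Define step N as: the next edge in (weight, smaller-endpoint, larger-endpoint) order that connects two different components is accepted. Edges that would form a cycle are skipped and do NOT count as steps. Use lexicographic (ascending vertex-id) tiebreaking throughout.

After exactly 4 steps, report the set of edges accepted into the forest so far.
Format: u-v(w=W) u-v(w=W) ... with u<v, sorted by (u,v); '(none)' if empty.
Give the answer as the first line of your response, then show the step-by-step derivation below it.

0-6(w=4) 1-3(w=5) 3-4(w=3) 3-8(w=2)

step 1: add edge 3-8 (w=2); MST = {3-8(w=2)}
step 2: add edge 3-4 (w=3); MST = {3-4(w=3) 3-8(w=2)}
step 3: add edge 0-6 (w=4); MST = {0-6(w=4) 3-4(w=3) 3-8(w=2)}
step 4: add edge 1-3 (w=5); MST = {0-6(w=4) 1-3(w=5) 3-4(w=3) 3-8(w=2)}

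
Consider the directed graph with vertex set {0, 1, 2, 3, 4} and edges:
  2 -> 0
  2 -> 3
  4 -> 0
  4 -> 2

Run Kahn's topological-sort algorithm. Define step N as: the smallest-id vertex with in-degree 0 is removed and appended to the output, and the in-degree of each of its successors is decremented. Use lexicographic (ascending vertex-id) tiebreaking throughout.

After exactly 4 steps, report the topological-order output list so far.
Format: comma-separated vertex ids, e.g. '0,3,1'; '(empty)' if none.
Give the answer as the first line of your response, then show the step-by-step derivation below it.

1,4,2,0

step 1: output 1; order=[1]; indeg=(2,0,1,1,0)
step 2: output 4; order=[1,4]; indeg=(1,0,0,1,0)
step 3: output 2; order=[1,4,2]; indeg=(0,0,0,0,0)
step 4: output 0; order=[1,4,2,0]; indeg=(0,0,0,0,0)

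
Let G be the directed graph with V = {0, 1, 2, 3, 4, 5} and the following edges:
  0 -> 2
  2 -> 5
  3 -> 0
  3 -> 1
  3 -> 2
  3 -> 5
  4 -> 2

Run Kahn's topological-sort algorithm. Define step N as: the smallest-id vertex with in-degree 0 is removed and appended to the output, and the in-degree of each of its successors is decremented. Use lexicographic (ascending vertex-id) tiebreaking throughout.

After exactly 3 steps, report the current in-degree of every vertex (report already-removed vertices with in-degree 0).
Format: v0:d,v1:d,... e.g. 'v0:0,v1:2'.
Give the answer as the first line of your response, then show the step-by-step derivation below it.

v0:0,v1:0,v2:1,v3:0,v4:0,v5:1

step 1: output 3; order=[3]; indeg=(0,0,2,0,0,1)
step 2: output 0; order=[3,0]; indeg=(0,0,1,0,0,1)
step 3: output 1; order=[3,0,1]; indeg=(0,0,1,0,0,1)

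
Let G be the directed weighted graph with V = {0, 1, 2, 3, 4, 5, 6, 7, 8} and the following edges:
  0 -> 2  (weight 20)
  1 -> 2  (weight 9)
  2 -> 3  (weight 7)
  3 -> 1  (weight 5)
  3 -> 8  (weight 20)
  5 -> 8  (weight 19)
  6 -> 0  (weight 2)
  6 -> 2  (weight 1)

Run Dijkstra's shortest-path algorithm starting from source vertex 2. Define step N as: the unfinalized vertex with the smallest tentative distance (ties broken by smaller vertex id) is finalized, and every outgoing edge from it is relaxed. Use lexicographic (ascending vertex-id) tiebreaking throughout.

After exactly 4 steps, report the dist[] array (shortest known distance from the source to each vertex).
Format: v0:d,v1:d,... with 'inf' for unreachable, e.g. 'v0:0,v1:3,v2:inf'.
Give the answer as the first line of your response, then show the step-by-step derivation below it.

v0:inf,v1:12,v2:0,v3:7,v4:inf,v5:inf,v6:inf,v7:inf,v8:27

step 1: dist = v0:inf,v1:inf,v2:0,v3:7,v4:inf,v5:inf,v6:inf,v7:inf,v8:inf
step 2: dist = v0:inf,v1:12,v2:0,v3:7,v4:inf,v5:inf,v6:inf,v7:inf,v8:27
step 3: dist = v0:inf,v1:12,v2:0,v3:7,v4:inf,v5:inf,v6:inf,v7:inf,v8:27
step 4: dist = v0:inf,v1:12,v2:0,v3:7,v4:inf,v5:inf,v6:inf,v7:inf,v8:27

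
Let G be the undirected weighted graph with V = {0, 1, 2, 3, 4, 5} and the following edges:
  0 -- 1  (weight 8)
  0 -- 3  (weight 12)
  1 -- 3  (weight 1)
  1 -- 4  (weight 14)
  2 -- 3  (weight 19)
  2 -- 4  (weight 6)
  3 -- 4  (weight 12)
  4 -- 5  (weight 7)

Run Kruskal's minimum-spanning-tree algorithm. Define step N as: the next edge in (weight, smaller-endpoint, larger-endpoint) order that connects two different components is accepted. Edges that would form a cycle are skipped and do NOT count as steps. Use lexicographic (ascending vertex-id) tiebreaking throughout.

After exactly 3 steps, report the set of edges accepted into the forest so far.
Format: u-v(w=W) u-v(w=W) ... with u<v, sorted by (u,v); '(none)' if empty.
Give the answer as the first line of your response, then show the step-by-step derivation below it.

1-3(w=1) 2-4(w=6) 4-5(w=7)

step 1: add edge 1-3 (w=1); MST = {1-3(w=1)}
step 2: add edge 2-4 (w=6); MST = {1-3(w=1) 2-4(w=6)}
step 3: add edge 4-5 (w=7); MST = {1-3(w=1) 2-4(w=6) 4-5(w=7)}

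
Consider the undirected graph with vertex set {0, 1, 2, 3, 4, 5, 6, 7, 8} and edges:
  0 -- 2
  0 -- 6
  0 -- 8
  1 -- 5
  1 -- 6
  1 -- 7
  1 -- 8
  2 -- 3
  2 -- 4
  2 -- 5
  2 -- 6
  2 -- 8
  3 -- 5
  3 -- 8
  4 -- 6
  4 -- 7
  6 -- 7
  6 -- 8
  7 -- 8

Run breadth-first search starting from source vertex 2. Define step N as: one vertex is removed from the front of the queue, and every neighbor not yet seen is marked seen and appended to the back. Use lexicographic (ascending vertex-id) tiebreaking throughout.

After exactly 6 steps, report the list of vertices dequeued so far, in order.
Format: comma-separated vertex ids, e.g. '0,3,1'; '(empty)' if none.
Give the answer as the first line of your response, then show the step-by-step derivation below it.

2,0,3,4,5,6

step 1: dequeue 2; queue=[0,3,4,5,6,8]; order=2
step 2: dequeue 0; queue=[3,4,5,6,8]; order=2,0
step 3: dequeue 3; queue=[4,5,6,8]; order=2,0,3
step 4: dequeue 4; queue=[5,6,8,7]; order=2,0,3,4
step 5: dequeue 5; queue=[6,8,7,1]; order=2,0,3,4,5
step 6: dequeue 6; queue=[8,7,1]; order=2,0,3,4,5,6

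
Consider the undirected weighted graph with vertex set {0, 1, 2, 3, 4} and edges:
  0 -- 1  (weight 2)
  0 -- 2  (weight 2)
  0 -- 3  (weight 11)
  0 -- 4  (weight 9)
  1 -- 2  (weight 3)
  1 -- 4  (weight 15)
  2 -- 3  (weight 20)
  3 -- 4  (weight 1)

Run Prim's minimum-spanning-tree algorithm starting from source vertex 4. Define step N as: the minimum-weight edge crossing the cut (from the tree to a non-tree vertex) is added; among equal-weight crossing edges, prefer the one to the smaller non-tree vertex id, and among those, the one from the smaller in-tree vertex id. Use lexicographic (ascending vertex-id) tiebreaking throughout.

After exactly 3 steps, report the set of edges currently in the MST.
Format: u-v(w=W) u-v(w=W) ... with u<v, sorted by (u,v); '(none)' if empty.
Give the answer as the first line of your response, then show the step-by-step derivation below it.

0-1(w=2) 0-4(w=9) 3-4(w=1)

step 1: add edge 3-4 (w=1); MST = {3-4(w=1)}
step 2: add edge 0-4 (w=9); MST = {0-4(w=9) 3-4(w=1)}
step 3: add edge 0-1 (w=2); MST = {0-1(w=2) 0-4(w=9) 3-4(w=1)}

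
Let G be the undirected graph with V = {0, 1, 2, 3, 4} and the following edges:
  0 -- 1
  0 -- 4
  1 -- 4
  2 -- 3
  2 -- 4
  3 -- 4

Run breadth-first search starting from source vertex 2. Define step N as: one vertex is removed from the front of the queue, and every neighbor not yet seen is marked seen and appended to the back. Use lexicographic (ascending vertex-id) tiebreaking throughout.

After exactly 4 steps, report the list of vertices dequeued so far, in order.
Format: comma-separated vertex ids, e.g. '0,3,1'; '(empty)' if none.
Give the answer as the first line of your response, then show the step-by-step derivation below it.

2,3,4,0

step 1: dequeue 2; queue=[3,4]; order=2
step 2: dequeue 3; queue=[4]; order=2,3
step 3: dequeue 4; queue=[0,1]; order=2,3,4
step 4: dequeue 0; queue=[1]; order=2,3,4,0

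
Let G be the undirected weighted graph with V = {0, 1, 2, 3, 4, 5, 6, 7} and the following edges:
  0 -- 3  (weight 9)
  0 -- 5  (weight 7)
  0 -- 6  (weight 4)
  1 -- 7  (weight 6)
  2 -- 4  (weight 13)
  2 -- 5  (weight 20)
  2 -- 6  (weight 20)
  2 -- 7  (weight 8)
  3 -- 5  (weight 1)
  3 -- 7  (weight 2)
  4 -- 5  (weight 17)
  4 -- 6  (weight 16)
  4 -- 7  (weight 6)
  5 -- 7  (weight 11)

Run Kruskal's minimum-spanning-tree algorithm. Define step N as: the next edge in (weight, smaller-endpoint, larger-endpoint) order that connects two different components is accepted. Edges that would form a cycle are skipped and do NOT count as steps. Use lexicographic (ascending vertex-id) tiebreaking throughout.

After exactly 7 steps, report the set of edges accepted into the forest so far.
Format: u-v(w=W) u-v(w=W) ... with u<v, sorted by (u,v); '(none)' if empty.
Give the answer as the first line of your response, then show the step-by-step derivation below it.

0-5(w=7) 0-6(w=4) 1-7(w=6) 2-7(w=8) 3-5(w=1) 3-7(w=2) 4-7(w=6)

step 1: add edge 3-5 (w=1); MST = {3-5(w=1)}
step 2: add edge 3-7 (w=2); MST = {3-5(w=1) 3-7(w=2)}
step 3: add edge 0-6 (w=4); MST = {0-6(w=4) 3-5(w=1) 3-7(w=2)}
step 4: add edge 1-7 (w=6); MST = {0-6(w=4) 1-7(w=6) 3-5(w=1) 3-7(w=2)}
step 5: add edge 4-7 (w=6); MST = {0-6(w=4) 1-7(w=6) 3-5(w=1) 3-7(w=2) 4-7(w=6)}
step 6: add edge 0-5 (w=7); MST = {0-5(w=7) 0-6(w=4) 1-7(w=6) 3-5(w=1) 3-7(w=2) 4-7(w=6)}
step 7: add edge 2-7 (w=8); MST = {0-5(w=7) 0-6(w=4) 1-7(w=6) 2-7(w=8) 3-5(w=1) 3-7(w=2) 4-7(w=6)}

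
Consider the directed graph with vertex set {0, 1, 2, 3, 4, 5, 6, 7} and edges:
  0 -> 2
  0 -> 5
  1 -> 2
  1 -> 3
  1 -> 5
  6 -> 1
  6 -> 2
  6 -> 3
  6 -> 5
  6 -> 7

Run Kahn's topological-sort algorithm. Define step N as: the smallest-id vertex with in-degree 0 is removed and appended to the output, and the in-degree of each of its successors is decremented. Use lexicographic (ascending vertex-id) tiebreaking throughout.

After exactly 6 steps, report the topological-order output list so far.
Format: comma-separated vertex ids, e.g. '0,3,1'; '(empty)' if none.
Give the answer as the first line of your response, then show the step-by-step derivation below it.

0,4,6,1,2,3

step 1: output 0; order=[0]; indeg=(0,1,2,2,0,2,0,1)
step 2: output 4; order=[0,4]; indeg=(0,1,2,2,0,2,0,1)
step 3: output 6; order=[0,4,6]; indeg=(0,0,1,1,0,1,0,0)
step 4: output 1; order=[0,4,6,1]; indeg=(0,0,0,0,0,0,0,0)
step 5: output 2; order=[0,4,6,1,2]; indeg=(0,0,0,0,0,0,0,0)
step 6: output 3; order=[0,4,6,1,2,3]; indeg=(0,0,0,0,0,0,0,0)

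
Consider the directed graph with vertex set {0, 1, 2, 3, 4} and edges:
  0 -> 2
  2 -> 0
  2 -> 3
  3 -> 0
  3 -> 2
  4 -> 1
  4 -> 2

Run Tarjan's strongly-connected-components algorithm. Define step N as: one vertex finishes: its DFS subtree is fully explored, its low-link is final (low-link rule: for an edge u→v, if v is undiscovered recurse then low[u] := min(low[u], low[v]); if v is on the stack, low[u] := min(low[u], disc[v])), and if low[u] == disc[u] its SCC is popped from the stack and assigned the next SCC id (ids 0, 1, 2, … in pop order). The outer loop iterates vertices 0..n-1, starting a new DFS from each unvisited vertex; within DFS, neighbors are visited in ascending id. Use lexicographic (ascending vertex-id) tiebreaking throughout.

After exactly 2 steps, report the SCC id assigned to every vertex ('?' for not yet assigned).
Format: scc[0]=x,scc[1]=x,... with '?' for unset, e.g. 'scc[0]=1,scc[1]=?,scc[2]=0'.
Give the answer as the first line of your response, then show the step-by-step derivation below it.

scc[0]=?,scc[1]=?,scc[2]=?,scc[3]=?,scc[4]=?

step 1: low=(low[0]=0,low[1]=?,low[2]=0,low[3]=0,low[4]=?); scc=(scc[0]=?,scc[1]=?,scc[2]=?,scc[3]=?,scc[4]=?)
step 2: low=(low[0]=0,low[1]=?,low[2]=0,low[3]=0,low[4]=?); scc=(scc[0]=?,scc[1]=?,scc[2]=?,scc[3]=?,scc[4]=?)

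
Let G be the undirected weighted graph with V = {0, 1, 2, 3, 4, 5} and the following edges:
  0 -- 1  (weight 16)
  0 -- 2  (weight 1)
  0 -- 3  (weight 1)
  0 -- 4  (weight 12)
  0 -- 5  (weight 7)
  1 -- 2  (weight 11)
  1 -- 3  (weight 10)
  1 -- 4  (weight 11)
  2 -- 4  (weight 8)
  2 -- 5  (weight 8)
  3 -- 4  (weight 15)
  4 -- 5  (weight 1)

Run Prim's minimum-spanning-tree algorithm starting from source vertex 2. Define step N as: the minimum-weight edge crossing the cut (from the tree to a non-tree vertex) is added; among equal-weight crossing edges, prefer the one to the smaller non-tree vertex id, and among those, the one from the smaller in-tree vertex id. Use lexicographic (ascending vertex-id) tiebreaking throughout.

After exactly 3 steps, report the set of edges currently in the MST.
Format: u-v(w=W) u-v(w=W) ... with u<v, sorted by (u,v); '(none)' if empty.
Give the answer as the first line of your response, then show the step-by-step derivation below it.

0-2(w=1) 0-3(w=1) 0-5(w=7)

step 1: add edge 0-2 (w=1); MST = {0-2(w=1)}
step 2: add edge 0-3 (w=1); MST = {0-2(w=1) 0-3(w=1)}
step 3: add edge 0-5 (w=7); MST = {0-2(w=1) 0-3(w=1) 0-5(w=7)}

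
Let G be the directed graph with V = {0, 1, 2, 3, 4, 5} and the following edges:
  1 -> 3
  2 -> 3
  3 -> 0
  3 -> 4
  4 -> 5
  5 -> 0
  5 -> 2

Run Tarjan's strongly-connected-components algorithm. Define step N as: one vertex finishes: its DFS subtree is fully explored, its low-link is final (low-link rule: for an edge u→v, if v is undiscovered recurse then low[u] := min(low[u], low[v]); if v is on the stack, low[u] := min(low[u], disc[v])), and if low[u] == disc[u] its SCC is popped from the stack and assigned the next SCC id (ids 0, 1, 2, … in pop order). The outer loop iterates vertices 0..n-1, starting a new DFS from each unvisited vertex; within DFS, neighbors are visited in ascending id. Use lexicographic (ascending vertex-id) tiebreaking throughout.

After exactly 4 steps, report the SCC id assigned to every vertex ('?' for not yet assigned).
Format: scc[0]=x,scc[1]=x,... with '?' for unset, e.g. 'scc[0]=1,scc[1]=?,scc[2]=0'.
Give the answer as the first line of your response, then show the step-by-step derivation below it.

scc[0]=0,scc[1]=?,scc[2]=?,scc[3]=?,scc[4]=?,scc[5]=?

step 1: low=(low[0]=0,low[1]=?,low[2]=?,low[3]=?,low[4]=?,low[5]=?); scc=(scc[0]=0,scc[1]=?,scc[2]=?,scc[3]=?,scc[4]=?,scc[5]=?)
step 2: low=(low[0]=0,low[1]=1,low[2]=2,low[3]=2,low[4]=3,low[5]=4); scc=(scc[0]=0,scc[1]=?,scc[2]=?,scc[3]=?,scc[4]=?,scc[5]=?)
step 3: low=(low[0]=0,low[1]=1,low[2]=2,low[3]=2,low[4]=3,low[5]=2); scc=(scc[0]=0,scc[1]=?,scc[2]=?,scc[3]=?,scc[4]=?,scc[5]=?)
step 4: low=(low[0]=0,low[1]=1,low[2]=2,low[3]=2,low[4]=2,low[5]=2); scc=(scc[0]=0,scc[1]=?,scc[2]=?,scc[3]=?,scc[4]=?,scc[5]=?)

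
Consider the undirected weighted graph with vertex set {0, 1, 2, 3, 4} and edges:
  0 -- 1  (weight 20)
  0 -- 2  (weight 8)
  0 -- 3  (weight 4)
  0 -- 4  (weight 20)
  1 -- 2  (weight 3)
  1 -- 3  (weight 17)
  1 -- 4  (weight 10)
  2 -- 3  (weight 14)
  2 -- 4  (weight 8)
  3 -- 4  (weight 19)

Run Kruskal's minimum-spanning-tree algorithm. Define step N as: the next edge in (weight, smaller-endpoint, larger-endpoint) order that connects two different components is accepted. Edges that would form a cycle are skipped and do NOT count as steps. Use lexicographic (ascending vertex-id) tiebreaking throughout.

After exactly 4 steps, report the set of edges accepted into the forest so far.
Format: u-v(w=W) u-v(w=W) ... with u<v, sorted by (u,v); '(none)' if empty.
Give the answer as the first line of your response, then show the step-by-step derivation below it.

0-2(w=8) 0-3(w=4) 1-2(w=3) 2-4(w=8)

step 1: add edge 1-2 (w=3); MST = {1-2(w=3)}
step 2: add edge 0-3 (w=4); MST = {0-3(w=4) 1-2(w=3)}
step 3: add edge 0-2 (w=8); MST = {0-2(w=8) 0-3(w=4) 1-2(w=3)}
step 4: add edge 2-4 (w=8); MST = {0-2(w=8) 0-3(w=4) 1-2(w=3) 2-4(w=8)}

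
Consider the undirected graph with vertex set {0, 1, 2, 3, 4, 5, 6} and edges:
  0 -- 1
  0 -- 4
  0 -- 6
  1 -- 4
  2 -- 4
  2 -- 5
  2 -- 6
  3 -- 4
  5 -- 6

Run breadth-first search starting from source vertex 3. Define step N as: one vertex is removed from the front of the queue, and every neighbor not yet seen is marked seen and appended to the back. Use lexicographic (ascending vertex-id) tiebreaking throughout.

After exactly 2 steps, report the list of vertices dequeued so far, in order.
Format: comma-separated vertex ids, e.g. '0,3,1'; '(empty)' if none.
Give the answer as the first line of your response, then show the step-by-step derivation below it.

3,4

step 1: dequeue 3; queue=[4]; order=3
step 2: dequeue 4; queue=[0,1,2]; order=3,4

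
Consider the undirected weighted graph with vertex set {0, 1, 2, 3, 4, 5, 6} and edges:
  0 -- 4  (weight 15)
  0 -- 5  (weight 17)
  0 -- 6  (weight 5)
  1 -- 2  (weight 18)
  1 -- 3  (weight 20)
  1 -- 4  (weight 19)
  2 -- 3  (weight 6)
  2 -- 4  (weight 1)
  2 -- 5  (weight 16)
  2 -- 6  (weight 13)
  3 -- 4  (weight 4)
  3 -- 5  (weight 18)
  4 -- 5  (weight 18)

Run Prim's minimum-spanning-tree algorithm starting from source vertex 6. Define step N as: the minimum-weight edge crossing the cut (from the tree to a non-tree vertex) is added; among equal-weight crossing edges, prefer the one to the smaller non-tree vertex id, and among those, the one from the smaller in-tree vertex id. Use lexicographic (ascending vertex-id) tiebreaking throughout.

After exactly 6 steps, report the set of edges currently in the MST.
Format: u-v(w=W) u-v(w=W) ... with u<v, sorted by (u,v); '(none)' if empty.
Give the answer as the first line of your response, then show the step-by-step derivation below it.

0-6(w=5) 1-2(w=18) 2-4(w=1) 2-5(w=16) 2-6(w=13) 3-4(w=4)

step 1: add edge 0-6 (w=5); MST = {0-6(w=5)}
step 2: add edge 2-6 (w=13); MST = {0-6(w=5) 2-6(w=13)}
step 3: add edge 2-4 (w=1); MST = {0-6(w=5) 2-4(w=1) 2-6(w=13)}
step 4: add edge 3-4 (w=4); MST = {0-6(w=5) 2-4(w=1) 2-6(w=13) 3-4(w=4)}
step 5: add edge 2-5 (w=16); MST = {0-6(w=5) 2-4(w=1) 2-5(w=16) 2-6(w=13) 3-4(w=4)}
step 6: add edge 1-2 (w=18); MST = {0-6(w=5) 1-2(w=18) 2-4(w=1) 2-5(w=16) 2-6(w=13) 3-4(w=4)}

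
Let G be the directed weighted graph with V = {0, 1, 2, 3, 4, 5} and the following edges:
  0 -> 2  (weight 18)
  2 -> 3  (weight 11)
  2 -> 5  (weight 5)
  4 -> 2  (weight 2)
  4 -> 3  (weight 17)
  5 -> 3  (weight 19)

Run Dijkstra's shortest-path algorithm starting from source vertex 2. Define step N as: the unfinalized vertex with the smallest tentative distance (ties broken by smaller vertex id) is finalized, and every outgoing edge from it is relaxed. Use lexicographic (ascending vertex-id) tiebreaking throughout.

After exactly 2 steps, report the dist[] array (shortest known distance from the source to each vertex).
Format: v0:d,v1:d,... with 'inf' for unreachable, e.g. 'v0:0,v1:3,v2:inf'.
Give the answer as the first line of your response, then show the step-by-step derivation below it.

v0:inf,v1:inf,v2:0,v3:11,v4:inf,v5:5

step 1: dist = v0:inf,v1:inf,v2:0,v3:11,v4:inf,v5:5
step 2: dist = v0:inf,v1:inf,v2:0,v3:11,v4:inf,v5:5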